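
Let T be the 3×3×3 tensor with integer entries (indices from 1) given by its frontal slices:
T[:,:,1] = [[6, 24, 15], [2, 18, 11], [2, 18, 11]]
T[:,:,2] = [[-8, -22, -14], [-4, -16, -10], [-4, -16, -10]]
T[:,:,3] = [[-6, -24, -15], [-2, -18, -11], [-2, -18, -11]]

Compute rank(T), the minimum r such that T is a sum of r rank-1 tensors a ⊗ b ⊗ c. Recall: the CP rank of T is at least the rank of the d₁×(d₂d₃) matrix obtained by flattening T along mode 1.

Lower bound: the mode-2 unfolding of T (rows indexed by j, columns by (i,k) = (1,1), (1,2), (1,3), (2,1), (2,2), (2,3), (3,1), (3,2), (3,3)) is [[6, -8, -6, 2, -4, -2, 2, -4, -2], [24, -22, -24, 18, -16, -18, 18, -16, -18], [15, -14, -15, 11, -10, -11, 11, -10, -11]].
There the 2×2 minor on rows j ∈ {1, 2}, columns (i,k) ∈ {(1,1), (1,2)} is det [[6, -8], [24, -22]] = 60 ≠ 0, so this unfolding has rank ≥ 2; CP rank is at least every unfolding rank, so rank(T) ≥ 2. (Unfolding ranks only ever bound the CP rank from below — rank(T) can be strictly larger than all of them — so the matching upper bound has to come from an explicit 2-term decomposition.)
Upper bound — finding two terms. Write S_k = T[:,:,k] for the frontal slices: S₁ = [[6, 24, 15], [2, 18, 11], [2, 18, 11]], S₂ = [[-8, -22, -14], [-4, -16, -10], [-4, -16, -10]], S₃ = [[-6, -24, -15], [-2, -18, -11], [-2, -18, -11]].
If T = a₁ ⊗ b₁ ⊗ c₁ + a₂ ⊗ b₂ ⊗ c₂ then each S_k = c₁[k]·a₁b₁ᵀ + c₂[k]·a₂b₂ᵀ. S₁ and S₂ are linearly independent, so a₁b₁ᵀ and a₂b₂ᵀ must span the same plane of matrices: they are the rank-1 matrices of the form x·S₁ + y·S₂.
The 2×2 minor of x·S₁ + y·S₂ on rows {1,2}, columns {1,2} is 60·x² − 100·xy + 40·y² = 20·(3·x − 2·y)(x − y), vanishing at (x:y) = (2:3) and (1:1).
M₁ = 2·S₁ + 3·S₂ = [[-12, -18, -12], [-8, -12, -8], [-8, -12, -8]] = (-2)·[3, 2, 2][2, 3, 2]ᵀ and M₂ = S₁ + S₂ = [[-2, 2, 1], [-2, 2, 1], [-2, 2, 1]] = −[1, 1, 1][2, -2, -1]ᵀ, so take a₁ = [3, 2, 2], b₁ = [2, 3, 2], a₂ = [1, 1, 1], b₂ = [2, -2, -1].
Each slice is an integer combination of E₁ = a₁b₁ᵀ and E₂ = a₂b₂ᵀ: S₁ = 2·E₁ − 3·E₂, S₂ = −2·E₁ + 2·E₂, S₃ = −2·E₁ + 3·E₂; reading off coefficients, c₁ = [2, -2, -2] and c₂ = [-3, 2, 3].
Hence T = [3, 2, 2] ⊗ [2, 3, 2] ⊗ [2, -2, -2] + [1, 1, 1] ⊗ [2, -2, -1] ⊗ [-3, 2, 3], so rank(T) ≤ 2.
These bounds meet, so rank(T) = 2.
Check entry T[3,3,2] = -10: (2)·(2)·(-2) + (1)·(-1)·(2) = -10.

2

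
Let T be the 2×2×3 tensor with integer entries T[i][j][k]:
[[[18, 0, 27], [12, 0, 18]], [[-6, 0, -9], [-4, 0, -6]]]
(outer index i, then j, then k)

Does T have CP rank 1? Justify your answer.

Yes

If T = a ⊗ b ⊗ c then every fibre of T is a multiple of the corresponding factor, so read the factors off the fibres through the nonzero entry T[0,0,0] = 18.
The mode-1 fibre T[:,0,0] = [18, -6] gives a = [3, -1] (primitive direction); the mode-2 fibre T[0,:,0] = [18, 12] gives b = [3, 2]; then c[k] = T[0,0,k] / (a[0]·b[0]) = [18, 0, 27] / 9 = [2, 0, 3].
Expanding [3, -1] ⊗ [3, 2] ⊗ [2, 0, 3] reproduces all 12 entries of T, so T = [3, -1] ⊗ [3, 2] ⊗ [2, 0, 3] and rank(T) ≤ 1.
Equivalently every frontal slice T[:,:,k] is c[k] times the rank-1 matrix [3, -1] ⊗ [3, 2]. So T has rank 1 (it is nonzero).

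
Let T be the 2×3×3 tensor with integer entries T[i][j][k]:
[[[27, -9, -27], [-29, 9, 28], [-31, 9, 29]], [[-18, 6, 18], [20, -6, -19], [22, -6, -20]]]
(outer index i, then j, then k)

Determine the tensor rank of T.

Lower bound: the mode-3 unfolding of T (rows indexed by k, columns by (i,j) = (0,0), (0,1), (0,2), (1,0), (1,1), (1,2)) is [[27, -29, -31, -18, 20, 22], [-9, 9, 9, 6, -6, -6], [-27, 28, 29, 18, -19, -20]].
There the 2×2 minor on rows k ∈ {0, 1}, columns (i,j) ∈ {(0,0), (0,1)} is det [[27, -29], [-9, 9]] = -18 ≠ 0, so this unfolding has rank ≥ 2; CP rank is at least every unfolding rank, so rank(T) ≥ 2. (This is only a lower bound: in general the CP rank may exceed every unfolding rank, so we still need to exhibit 2 rank-1 terms summing to T.)
Upper bound — finding two terms. Write S_k = T[:,:,k] for the frontal slices: S₀ = [[27, -29, -31], [-18, 20, 22]], S₁ = [[-9, 9, 9], [6, -6, -6]], S₂ = [[-27, 28, 29], [18, -19, -20]].
If T = a₁ ⊗ b₁ ⊗ c₁ + a₂ ⊗ b₂ ⊗ c₂ then each S_k = c₁[k]·a₁b₁ᵀ + c₂[k]·a₂b₂ᵀ. S₀ and S₁ are linearly independent, so a₁b₁ᵀ and a₂b₂ᵀ must span the same plane of matrices: they are the rank-1 matrices of the form x·S₀ + y·S₁.
The 2×2 minor of x·S₀ + y·S₁ on rows {0,1}, columns {0,1} is 18·x² − 6·xy = 6·(3·x − y)(x), vanishing at (x:y) = (1:3) and (0:1).
M₁ = S₀ + 3·S₁ = [[0, -2, -4], [0, 2, 4]] = (-2)·(1, -1)(0, 1, 2)ᵀ and M₂ = S₁ = [[-9, 9, 9], [6, -6, -6]] = (-3)·(3, -2)(1, -1, -1)ᵀ, so take a₁ = (1, -1), b₁ = (0, 1, 2), a₂ = (3, -2), b₂ = (1, -1, -1).
Each slice is an integer combination of E₁ = a₁b₁ᵀ and E₂ = a₂b₂ᵀ: S₀ = −2·E₁ + 9·E₂, S₁ = −3·E₂, S₂ = E₁ − 9·E₂; reading off coefficients, c₁ = (-2, 0, 1) and c₂ = (9, -3, -9).
Hence T = (1, -1) ⊗ (0, 1, 2) ⊗ (-2, 0, 1) + (3, -2) ⊗ (1, -1, -1) ⊗ (9, -3, -9), so rank(T) ≤ 2.
These bounds meet, so rank(T) = 2.
Check entry T[0,1,1] = 9: (1)·(1)·(0) + (3)·(-1)·(-3) = 9.

2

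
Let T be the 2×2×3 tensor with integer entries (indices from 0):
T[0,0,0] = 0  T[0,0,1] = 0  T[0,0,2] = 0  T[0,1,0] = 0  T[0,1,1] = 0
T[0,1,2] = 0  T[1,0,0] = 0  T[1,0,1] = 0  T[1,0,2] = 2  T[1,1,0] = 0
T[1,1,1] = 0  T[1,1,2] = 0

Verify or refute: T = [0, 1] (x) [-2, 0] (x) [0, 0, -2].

Reconstruct entry (1,0,2) from the claimed factors: Σₗ aₗ[1]bₗ[0]cₗ[2] = (1)·(-2)·(-2) = 4, but T[1,0,2] = 2. The claim is false.

No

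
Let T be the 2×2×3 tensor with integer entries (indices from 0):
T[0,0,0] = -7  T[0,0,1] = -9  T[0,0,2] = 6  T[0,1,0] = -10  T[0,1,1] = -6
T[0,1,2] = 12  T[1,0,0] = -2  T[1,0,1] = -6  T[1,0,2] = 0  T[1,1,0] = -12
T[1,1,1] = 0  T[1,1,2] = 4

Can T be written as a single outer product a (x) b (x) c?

The mode-3 unfolding of T (rows indexed by k, columns by (i,j) = (0,0), (0,1), (1,0), (1,1)) is [[-7, -10, -2, -12], [-9, -6, -6, 0], [6, 12, 0, 4]].
There the 3×3 minor on rows k ∈ {0, 1, 2}, columns (i,j) ∈ {(0,0), (0,1), (1,1)} is det [[-7, -10, -12], [-9, -6, 0], [6, 12, 4]] = 672 ≠ 0, so this unfolding has rank ≥ 3; CP rank is at least every unfolding rank, so rank(T) ≥ 3.
In particular rank(T) ≥ 3 > 1, so T is not rank-1.

No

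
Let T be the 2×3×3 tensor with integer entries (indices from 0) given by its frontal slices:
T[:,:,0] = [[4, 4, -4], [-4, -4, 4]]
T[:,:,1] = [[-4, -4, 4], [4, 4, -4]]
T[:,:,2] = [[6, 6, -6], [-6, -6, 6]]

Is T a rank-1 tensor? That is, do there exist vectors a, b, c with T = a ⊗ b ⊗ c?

If T = a ⊗ b ⊗ c then every fibre of T is a multiple of the corresponding factor, so read the factors off the fibres through the nonzero entry T[0,0,0] = 4.
The mode-1 fibre T[:,0,0] = [4, -4] gives a = [1, -1] (primitive direction); the mode-2 fibre T[0,:,0] = [4, 4, -4] gives b = [1, 1, -1]; then c[k] = T[0,0,k] / (a[0]·b[0]) = [4, -4, 6] / 1 = [4, -4, 6].
Expanding [1, -1] ⊗ [1, 1, -1] ⊗ [4, -4, 6] reproduces all 18 entries of T, so T = [1, -1] ⊗ [1, 1, -1] ⊗ [4, -4, 6] and rank(T) ≤ 1.
Equivalently every frontal slice T[:,:,k] is c[k] times the rank-1 matrix [1, -1] ⊗ [1, 1, -1]. So T has rank 1 (it is nonzero).

Yes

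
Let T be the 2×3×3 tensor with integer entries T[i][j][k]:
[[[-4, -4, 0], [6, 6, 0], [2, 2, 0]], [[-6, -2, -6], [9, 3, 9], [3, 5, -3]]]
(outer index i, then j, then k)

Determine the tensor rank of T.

2

Lower bound: the mode-3 unfolding of T (rows indexed by k, columns by (i,j) = (0,0), (0,1), (0,2), (1,0), (1,1), (1,2)) is [[-4, 6, 2, -6, 9, 3], [-4, 6, 2, -2, 3, 5], [0, 0, 0, -6, 9, -3]].
There the 2×2 minor on rows k ∈ {0, 1}, columns (i,j) ∈ {(0,0), (1,0)} is det [[-4, -6], [-4, -2]] = -16 ≠ 0, so this unfolding has rank ≥ 2; CP rank is at least every unfolding rank, so rank(T) ≥ 2. (Unfolding ranks only ever bound the CP rank from below — rank(T) can be strictly larger than all of them — so the matching upper bound has to come from an explicit 2-term decomposition.)
Upper bound — finding two terms. Write S_k = T[:,:,k] for the frontal slices: S₀ = [[-4, 6, 2], [-6, 9, 3]], S₁ = [[-4, 6, 2], [-2, 3, 5]], S₂ = [[0, 0, 0], [-6, 9, -3]].
If T = a₁ (x) b₁ (x) c₁ + a₂ (x) b₂ (x) c₂ then each S_k = c₁[k]·a₁b₁ᵀ + c₂[k]·a₂b₂ᵀ. S₀ and S₁ are linearly independent, so a₁b₁ᵀ and a₂b₂ᵀ must span the same plane of matrices: they are the rank-1 matrices of the form x·S₀ + y·S₁.
The 2×2 minor of x·S₀ + y·S₁ on rows {0,1}, columns {0,2} is −16·xy − 16·y² = (-16)·(y)(x + y), vanishing at (x:y) = (1:0) and (1:-1).
M₁ = S₀ = [[-4, 6, 2], [-6, 9, 3]] = −[2, 3][2, -3, -1]ᵀ and M₂ = S₀ − S₁ = [[0, 0, 0], [-4, 6, -2]] = (-2)·[0, 1][2, -3, 1]ᵀ, so take a₁ = [2, 3], b₁ = [2, -3, -1], a₂ = [0, 1], b₂ = [2, -3, 1].
Each slice is an integer combination of E₁ = a₁b₁ᵀ and E₂ = a₂b₂ᵀ: S₀ = −E₁, S₁ = −E₁ + 2·E₂, S₂ = −3·E₂; reading off coefficients, c₁ = [-1, -1, 0] and c₂ = [0, 2, -3].
Hence T = [2, 3] (x) [2, -3, -1] (x) [-1, -1, 0] + [0, 1] (x) [2, -3, 1] (x) [0, 2, -3], so rank(T) ≤ 2.
These bounds meet, so rank(T) = 2.
Check entry T[0,0,2] = 0: (2)·(2)·(0) + (0)·(2)·(-3) = 0.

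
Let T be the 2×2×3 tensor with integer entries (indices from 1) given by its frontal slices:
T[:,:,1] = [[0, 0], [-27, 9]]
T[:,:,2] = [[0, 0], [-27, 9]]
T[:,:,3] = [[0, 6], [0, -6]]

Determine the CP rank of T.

Lower bound: the mode-2 unfolding of T (rows indexed by j, columns by (i,k) = (1,1), (1,2), (1,3), (2,1), (2,2), (2,3)) is [[0, 0, 0, -27, -27, 0], [0, 0, 6, 9, 9, -6]].
There the 2×2 minor on rows j ∈ {1, 2}, columns (i,k) ∈ {(1,3), (2,1)} is det [[0, -27], [6, 9]] = 162 ≠ 0, so this unfolding has rank ≥ 2; CP rank is at least every unfolding rank, so rank(T) ≥ 2. (Flattening ranks never certify an upper bound on CP rank; for that we must actually write T with 2 rank-1 terms.)
Upper bound — finding two terms. Write S_k = T[:,:,k] for the frontal slices: S₁ = [[0, 0], [-27, 9]], S₂ = [[0, 0], [-27, 9]], S₃ = [[0, 6], [0, -6]].
If T = a₁ (x) b₁ (x) c₁ + a₂ (x) b₂ (x) c₂ then each S_k = c₁[k]·a₁b₁ᵀ + c₂[k]·a₂b₂ᵀ. S₁ and S₃ are linearly independent, so a₁b₁ᵀ and a₂b₂ᵀ must span the same plane of matrices: they are the rank-1 matrices of the form x·S₁ + y·S₃.
det(x·S₁ + y·S₃) is 162·xy = 162·(y)(x), vanishing at (x:y) = (1:0) and (0:1).
M₁ = S₁ = [[0, 0], [-27, 9]] = (-9)·[0, 1][3, -1]ᵀ and M₂ = S₃ = [[0, 6], [0, -6]] = 6·[1, -1][0, 1]ᵀ, so take a₁ = [0, 1], b₁ = [3, -1], a₂ = [1, -1], b₂ = [0, 1].
Each slice is an integer combination of E₁ = a₁b₁ᵀ and E₂ = a₂b₂ᵀ: S₁ = −9·E₁, S₂ = −9·E₁, S₃ = 6·E₂; reading off coefficients, c₁ = [-9, -9, 0] and c₂ = [0, 0, 6].
Hence T = [0, 1] (x) [3, -1] (x) [-9, -9, 0] + [1, -1] (x) [0, 1] (x) [0, 0, 6], so rank(T) ≤ 2.
These bounds meet, so rank(T) = 2.

2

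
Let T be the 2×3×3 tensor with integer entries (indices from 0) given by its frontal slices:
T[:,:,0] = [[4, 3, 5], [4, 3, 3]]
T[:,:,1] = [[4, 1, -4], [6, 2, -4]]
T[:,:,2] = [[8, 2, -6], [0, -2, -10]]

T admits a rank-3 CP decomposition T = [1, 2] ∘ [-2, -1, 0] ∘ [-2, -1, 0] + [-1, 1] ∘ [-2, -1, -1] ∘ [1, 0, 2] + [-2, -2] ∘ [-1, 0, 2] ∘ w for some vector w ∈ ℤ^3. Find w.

w = [-1, 1, 2]

Subtract the known terms from T to get the rank-1 residual R = [-2, -2] ∘ [-1, 0, 2] ∘ w, so R[i,j,k] = a[i]·b[j]·w[k]. Pick indices with nonzero a[0]·b[0] = (-2)·(-1) = 2. Only the fibre through (0,0,·) is needed: R[0,0,:] = T[0,0,:] − Σₗ aₗ[0]bₗ[0]cₗ = [4, 4, 8] − (1)·(-2)·[-2, -1, 0] − (-1)·(-2)·[1, 0, 2] = [-2, 2, 4]. Then w[k] = R[0,0,k] / 2 for each k, giving w = [-2, 2, 4] / 2 = [-1, 1, 2].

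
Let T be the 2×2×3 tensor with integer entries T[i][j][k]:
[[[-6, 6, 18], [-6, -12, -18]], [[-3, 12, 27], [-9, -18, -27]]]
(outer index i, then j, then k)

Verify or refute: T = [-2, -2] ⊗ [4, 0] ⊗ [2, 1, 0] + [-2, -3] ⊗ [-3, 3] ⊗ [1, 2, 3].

Reconstruct entry (0,0,0) from the claimed factors: Σₗ aₗ[0]bₗ[0]cₗ[0] = (-2)·(4)·(2) + (-2)·(-3)·(1) = -10, but T[0,0,0] = -6. The claim is false.

No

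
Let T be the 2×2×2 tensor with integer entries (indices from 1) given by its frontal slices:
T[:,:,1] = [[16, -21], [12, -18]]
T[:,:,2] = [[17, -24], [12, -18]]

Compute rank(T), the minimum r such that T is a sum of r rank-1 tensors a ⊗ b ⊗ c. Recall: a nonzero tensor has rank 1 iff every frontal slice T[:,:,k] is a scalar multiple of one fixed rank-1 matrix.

2

Lower bound: the mode-2 unfolding of T (rows indexed by j, columns by (i,k) = (1,1), (1,2), (2,1), (2,2)) is [[16, 17, 12, 12], [-21, -24, -18, -18]].
There the 2×2 minor on rows j ∈ {1, 2}, columns (i,k) ∈ {(1,1), (1,2)} is det [[16, 17], [-21, -24]] = -27 ≠ 0, so this unfolding has rank ≥ 2; CP rank is at least every unfolding rank, so rank(T) ≥ 2. (This is only a lower bound: in general the CP rank may exceed every unfolding rank, so we still need to exhibit 2 rank-1 terms summing to T.)
Upper bound — finding two terms. Write S_k = T[:,:,k] for the frontal slices: S₁ = [[16, -21], [12, -18]], S₂ = [[17, -24], [12, -18]].
If T = a₁ ⊗ b₁ ⊗ c₁ + a₂ ⊗ b₂ ⊗ c₂ then each S_k = c₁[k]·a₁b₁ᵀ + c₂[k]·a₂b₂ᵀ. S₁ and S₂ are linearly independent, so a₁b₁ᵀ and a₂b₂ᵀ must span the same plane of matrices: they are the rank-1 matrices of the form x·S₁ + y·S₂.
det(x·S₁ + y·S₂) is −36·x² − 54·xy − 18·y² = (-18)·(x + y)(2·x + y), vanishing at (x:y) = (1:-1) and (1:-2).
M₁ = S₁ − S₂ = [[-1, 3], [0, 0]] = −[1, 0][1, -3]ᵀ and M₂ = S₁ − 2·S₂ = [[-18, 27], [-12, 18]] = (-3)·[3, 2][2, -3]ᵀ, so take a₁ = [1, 0], b₁ = [1, -3], a₂ = [3, 2], b₂ = [2, -3].
Each slice is an integer combination of E₁ = a₁b₁ᵀ and E₂ = a₂b₂ᵀ: S₁ = −2·E₁ + 3·E₂, S₂ = −E₁ + 3·E₂; reading off coefficients, c₁ = [-2, -1] and c₂ = [3, 3].
Hence T = [1, 0] ⊗ [1, -3] ⊗ [-2, -1] + [3, 2] ⊗ [2, -3] ⊗ [3, 3], so rank(T) ≤ 2.
These bounds meet, so rank(T) = 2.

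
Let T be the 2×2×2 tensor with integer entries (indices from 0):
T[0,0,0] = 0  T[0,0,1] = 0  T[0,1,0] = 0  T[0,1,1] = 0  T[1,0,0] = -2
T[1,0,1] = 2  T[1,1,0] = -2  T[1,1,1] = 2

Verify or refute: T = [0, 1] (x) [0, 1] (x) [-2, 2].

No

Reconstruct entry (1,0,0) from the claimed factors: Σₗ aₗ[1]bₗ[0]cₗ[0] = (1)·(0)·(-2) = 0, but T[1,0,0] = -2. The claim is false.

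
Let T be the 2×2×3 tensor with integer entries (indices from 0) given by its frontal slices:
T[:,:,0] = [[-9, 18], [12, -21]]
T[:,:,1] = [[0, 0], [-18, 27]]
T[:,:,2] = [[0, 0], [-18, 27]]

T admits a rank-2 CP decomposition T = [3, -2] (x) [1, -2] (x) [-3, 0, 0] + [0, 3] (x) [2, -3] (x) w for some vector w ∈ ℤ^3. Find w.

Subtract the known terms from T to get the rank-1 residual R = [0, 3] (x) [2, -3] (x) w, so R[i,j,k] = a[i]·b[j]·w[k]. Pick indices with nonzero a[1]·b[0] = (3)·(2) = 6. Only the fibre through (1,0,·) is needed: R[1,0,:] = T[1,0,:] − Σₗ aₗ[1]bₗ[0]cₗ = [12, -18, -18] − (-2)·(1)·[-3, 0, 0] = [6, -18, -18]. Then w[k] = R[1,0,k] / 6 for each k, giving w = [6, -18, -18] / 6 = [1, -3, -3].

w = [1, -3, -3]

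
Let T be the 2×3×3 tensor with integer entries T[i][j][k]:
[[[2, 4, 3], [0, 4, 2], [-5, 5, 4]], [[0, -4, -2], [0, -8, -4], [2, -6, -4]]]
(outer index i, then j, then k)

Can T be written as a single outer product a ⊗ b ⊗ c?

No

The mode-3 unfolding of T (rows indexed by k, columns by (i,j) = (0,0), (0,1), (0,2), (1,0), (1,1), (1,2)) is [[2, 0, -5, 0, 0, 2], [4, 4, 5, -4, -8, -6], [3, 2, 4, -2, -4, -4]].
There the 3×3 minor on rows k ∈ {0, 1, 2}, columns (i,j) ∈ {(0,0), (0,1), (0,2)} is det [[2, 0, -5], [4, 4, 5], [3, 2, 4]] = 32 ≠ 0, so this unfolding has rank ≥ 3; CP rank is at least every unfolding rank, so rank(T) ≥ 3.
In particular rank(T) ≥ 3 > 1, so T is not rank-1.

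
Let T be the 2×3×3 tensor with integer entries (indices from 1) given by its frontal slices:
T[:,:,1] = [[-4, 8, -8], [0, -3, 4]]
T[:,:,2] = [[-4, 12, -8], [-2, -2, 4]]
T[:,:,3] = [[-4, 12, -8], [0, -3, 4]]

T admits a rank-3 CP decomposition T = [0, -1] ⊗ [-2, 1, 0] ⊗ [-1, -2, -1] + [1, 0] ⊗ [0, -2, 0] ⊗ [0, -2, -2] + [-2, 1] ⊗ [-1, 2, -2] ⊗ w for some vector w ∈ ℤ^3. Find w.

Subtract the known terms from T to get the rank-1 residual R = [-2, 1] ⊗ [-1, 2, -2] ⊗ w, so R[i,j,k] = a[i]·b[j]·w[k]. Pick indices with nonzero a[1]·b[1] = (-2)·(-1) = 2. Only the fibre through (1,1,·) is needed: R[1,1,:] = T[1,1,:] − Σₗ aₗ[1]bₗ[1]cₗ = [-4, -4, -4] − (0)·(-2)·[-1, -2, -1] − (1)·(0)·[0, -2, -2] = [-4, -4, -4]. Then w[k] = R[1,1,k] / 2 for each k, giving w = [-4, -4, -4] / 2 = [-2, -2, -2].

w = [-2, -2, -2]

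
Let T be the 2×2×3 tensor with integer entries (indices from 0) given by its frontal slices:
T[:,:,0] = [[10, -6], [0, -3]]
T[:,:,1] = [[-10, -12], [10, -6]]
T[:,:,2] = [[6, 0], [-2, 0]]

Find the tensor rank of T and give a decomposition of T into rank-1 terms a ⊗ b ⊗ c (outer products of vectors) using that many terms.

Lower bound: the mode-3 unfolding of T (rows indexed by k, columns by (i,j) = (0,0), (0,1), (1,0), (1,1)) is [[10, -6, 0, -3], [-10, -12, 10, -6], [6, 0, -2, 0]].
There the 2×2 minor on rows k ∈ {0, 1}, columns (i,j) ∈ {(0,0), (0,1)} is det [[10, -6], [-10, -12]] = -180 ≠ 0, so this unfolding has rank ≥ 2; CP rank is at least every unfolding rank, so rank(T) ≥ 2. (Flattening ranks never certify an upper bound on CP rank; for that we must actually write T with 2 rank-1 terms.)
Upper bound — finding two terms. Write S_k = T[:,:,k] for the frontal slices: S₀ = [[10, -6], [0, -3]], S₁ = [[-10, -12], [10, -6]], S₂ = [[6, 0], [-2, 0]].
If T = a₁ ⊗ b₁ ⊗ c₁ + a₂ ⊗ b₂ ⊗ c₂ then each S_k = c₁[k]·a₁b₁ᵀ + c₂[k]·a₂b₂ᵀ. S₀ and S₁ are linearly independent, so a₁b₁ᵀ and a₂b₂ᵀ must span the same plane of matrices: they are the rank-1 matrices of the form x·S₀ + y·S₁.
det(x·S₀ + y·S₁) is −30·x² + 30·xy + 180·y² = (-30)·(x − 3·y)(x + 2·y), vanishing at (x:y) = (3:1) and (2:-1).
M₁ = 3·S₀ + S₁ = [[20, -30], [10, -15]] = 5·[2, 1][2, -3]ᵀ and M₂ = 2·S₀ − S₁ = [[30, 0], [-10, 0]] = 10·[3, -1][1, 0]ᵀ, so take a₁ = [2, 1], b₁ = [2, -3], a₂ = [3, -1], b₂ = [1, 0].
Each slice is an integer combination of E₁ = a₁b₁ᵀ and E₂ = a₂b₂ᵀ: S₀ = E₁ + 2·E₂, S₁ = 2·E₁ − 6·E₂, S₂ = 2·E₂; reading off coefficients, c₁ = [1, 2, 0] and c₂ = [2, -6, 2].
Hence T = [2, 1] ⊗ [2, -3] ⊗ [1, 2, 0] + [3, -1] ⊗ [1, 0] ⊗ [2, -6, 2], so rank(T) ≤ 2.
These bounds meet, so rank(T) = 2.

rank(T) = 2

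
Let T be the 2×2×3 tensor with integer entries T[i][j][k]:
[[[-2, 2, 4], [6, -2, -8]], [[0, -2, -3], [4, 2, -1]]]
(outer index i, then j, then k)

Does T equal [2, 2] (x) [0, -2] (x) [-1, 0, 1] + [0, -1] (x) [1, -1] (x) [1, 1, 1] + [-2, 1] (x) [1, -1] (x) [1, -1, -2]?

Yes

Reconstruct entrywise from the claimed factors. For example, T[1,0,0] = 0 and Σₗ aₗ[1]bₗ[0]cₗ[0] = (2)·(0)·(-1) + (-1)·(1)·(1) + (1)·(1)·(1) = 0; checking all 12 entries, every one matches. The claim holds.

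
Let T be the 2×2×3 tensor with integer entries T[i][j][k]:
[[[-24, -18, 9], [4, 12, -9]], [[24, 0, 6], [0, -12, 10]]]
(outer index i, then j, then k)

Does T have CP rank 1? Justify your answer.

The mode-1 unfolding of T (rows indexed by i, columns by (j,k) = (0,0), (0,1), (0,2), (1,0), (1,1), (1,2)) is [[-24, -18, 9, 4, 12, -9], [24, 0, 6, 0, -12, 10]].
There the 2×2 minor on rows i ∈ {0, 1}, columns (j,k) ∈ {(0,0), (0,1)} is det [[-24, -18], [24, 0]] = 432 ≠ 0, so this unfolding has rank ≥ 2; CP rank is at least every unfolding rank, so rank(T) ≥ 2.
In particular rank(T) ≥ 2 > 1, so T is not rank-1.

No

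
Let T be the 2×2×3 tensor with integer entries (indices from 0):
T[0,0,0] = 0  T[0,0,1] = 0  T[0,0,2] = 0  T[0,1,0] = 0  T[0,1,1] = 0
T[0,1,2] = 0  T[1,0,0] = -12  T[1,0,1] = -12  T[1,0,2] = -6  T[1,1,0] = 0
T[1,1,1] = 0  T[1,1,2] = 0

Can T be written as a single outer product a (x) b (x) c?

If T = a (x) b (x) c then every fibre of T is a multiple of the corresponding factor, so read the factors off the fibres through the nonzero entry T[1,0,0] = -12.
The mode-1 fibre T[:,0,0] = [0, -12] gives a = (0, 1) (primitive direction); the mode-2 fibre T[1,:,0] = [-12, 0] gives b = (1, 0); then c[k] = T[1,0,k] / (a[1]·b[0]) = [-12, -12, -6] / 1 = (-12, -12, -6).
Expanding (0, 1) (x) (1, 0) (x) (-12, -12, -6) reproduces all 12 entries of T, so T = (0, 1) (x) (1, 0) (x) (-12, -12, -6) and rank(T) ≤ 1.
Equivalently every frontal slice T[:,:,k] is c[k] times the rank-1 matrix (0, 1) (x) (1, 0). So T has rank 1 (it is nonzero).

Yes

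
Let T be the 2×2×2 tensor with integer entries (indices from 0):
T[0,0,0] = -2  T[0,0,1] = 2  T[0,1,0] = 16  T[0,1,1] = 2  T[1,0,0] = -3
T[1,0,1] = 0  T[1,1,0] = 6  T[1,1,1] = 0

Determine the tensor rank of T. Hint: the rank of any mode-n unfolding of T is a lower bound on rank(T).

2

Lower bound: the mode-3 unfolding of T (rows indexed by k, columns by (i,j) = (0,0), (0,1), (1,0), (1,1)) is [[-2, 16, -3, 6], [2, 2, 0, 0]].
There the 2×2 minor on rows k ∈ {0, 1}, columns (i,j) ∈ {(0,0), (0,1)} is det [[-2, 16], [2, 2]] = -36 ≠ 0, so this unfolding has rank ≥ 2; CP rank is at least every unfolding rank, so rank(T) ≥ 2. (Flattening ranks never certify an upper bound on CP rank; for that we must actually write T with 2 rank-1 terms.)
Upper bound — finding two terms. Write S_k = T[:,:,k] for the frontal slices: S₀ = [[-2, 16], [-3, 6]], S₁ = [[2, 2], [0, 0]].
If T = a₁ ⊗ b₁ ⊗ c₁ + a₂ ⊗ b₂ ⊗ c₂ then each S_k = c₁[k]·a₁b₁ᵀ + c₂[k]·a₂b₂ᵀ. S₀ and S₁ are linearly independent, so a₁b₁ᵀ and a₂b₂ᵀ must span the same plane of matrices: they are the rank-1 matrices of the form x·S₀ + y·S₁.
det(x·S₀ + y·S₁) is 36·x² + 18·xy = 18·(2·x + y)(x), vanishing at (x:y) = (1:-2) and (0:1).
M₁ = S₀ − 2·S₁ = [[-6, 12], [-3, 6]] = (-3)·[2, 1][1, -2]ᵀ and M₂ = S₁ = [[2, 2], [0, 0]] = 2·[1, 0][1, 1]ᵀ, so take a₁ = [2, 1], b₁ = [1, -2], a₂ = [1, 0], b₂ = [1, 1].
Each slice is an integer combination of E₁ = a₁b₁ᵀ and E₂ = a₂b₂ᵀ: S₀ = −3·E₁ + 4·E₂, S₁ = 2·E₂; reading off coefficients, c₁ = [-3, 0] and c₂ = [4, 2].
Hence T = [2, 1] ⊗ [1, -2] ⊗ [-3, 0] + [1, 0] ⊗ [1, 1] ⊗ [4, 2], so rank(T) ≤ 2.
These bounds meet, so rank(T) = 2.
Check entry T[1,1,0] = 6: (1)·(-2)·(-3) + (0)·(1)·(4) = 6.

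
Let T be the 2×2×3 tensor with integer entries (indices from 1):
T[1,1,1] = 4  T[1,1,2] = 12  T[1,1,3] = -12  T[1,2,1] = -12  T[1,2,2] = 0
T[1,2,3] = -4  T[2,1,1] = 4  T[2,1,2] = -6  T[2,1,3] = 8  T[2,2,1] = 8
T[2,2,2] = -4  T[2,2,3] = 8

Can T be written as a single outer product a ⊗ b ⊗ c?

No

The mode-3 unfolding of T (rows indexed by k, columns by (i,j) = (1,1), (1,2), (2,1), (2,2)) is [[4, -12, 4, 8], [12, 0, -6, -4], [-12, -4, 8, 8]].
There the 3×3 minor on rows k ∈ {1, 2, 3}, columns (i,j) ∈ {(1,1), (1,2), (2,2)} is det [[4, -12, 8], [12, 0, -4], [-12, -4, 8]] = 128 ≠ 0, so this unfolding has rank ≥ 3; CP rank is at least every unfolding rank, so rank(T) ≥ 3.
In particular rank(T) ≥ 3 > 1, so T is not rank-1.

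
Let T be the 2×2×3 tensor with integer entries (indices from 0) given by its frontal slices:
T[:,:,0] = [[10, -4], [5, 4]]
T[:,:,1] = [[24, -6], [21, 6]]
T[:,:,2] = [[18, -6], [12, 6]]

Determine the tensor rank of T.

2

Lower bound: in the mode-2 unfolding of T (rows indexed by j, columns by (i,k)) the 2×2 minor on rows j ∈ {0, 1}, columns (i,k) ∈ {(0,0), (0,1)} is det [[10, 24], [-4, -6]] = 36 ≠ 0, so that unfolding has rank ≥ 2 and hence rank(T) ≥ 2 (CP rank is at least every unfolding rank, though it can be larger).
Upper bound: with S_k = T[:,:,k], the two rank-1 terms a₁b₁ᵀ, a₂b₂ᵀ are the rank-1 members of the pencil x·S₀ + y·S₁.
det(x·S₀ + y·S₁) is 60·x² + 270·xy + 270·y² = 30·(x + 3·y)(2·x + 3·y), vanishing at (x:y) = (3:-1) and (3:-2).
M₁ = 3·S₀ − S₁ = [[6, -6], [-6, 6]] = 6·[1, -1][1, -1]ᵀ and M₂ = 3·S₀ − 2·S₁ = [[-18, 0], [-27, 0]] = (-9)·[2, 3][1, 0]ᵀ, so take a₁ = [1, -1], b₁ = [1, -1], a₂ = [2, 3], b₂ = [1, 0].
Each slice is an integer combination of E₁ = a₁b₁ᵀ and E₂ = a₂b₂ᵀ: S₀ = 4·E₁ + 3·E₂, S₁ = 6·E₁ + 9·E₂, S₂ = 6·E₁ + 6·E₂; reading off coefficients, c₁ = [4, 6, 6] and c₂ = [3, 9, 6].
Hence T = [1, -1] (x) [1, -1] (x) [4, 6, 6] + [2, 3] (x) [1, 0] (x) [3, 9, 6], so rank(T) ≤ 2.
These bounds meet, so rank(T) = 2.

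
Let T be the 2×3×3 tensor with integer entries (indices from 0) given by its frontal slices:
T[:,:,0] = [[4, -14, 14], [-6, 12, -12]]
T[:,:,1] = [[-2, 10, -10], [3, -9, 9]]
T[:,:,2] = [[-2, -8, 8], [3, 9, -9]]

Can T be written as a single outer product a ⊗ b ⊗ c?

The mode-2 unfolding of T (rows indexed by j, columns by (i,k) = (0,0), (0,1), (0,2), (1,0), (1,1), (1,2)) is [[4, -2, -2, -6, 3, 3], [-14, 10, -8, 12, -9, 9], [14, -10, 8, -12, 9, -9]].
There the 2×2 minor on rows j ∈ {0, 1}, columns (i,k) ∈ {(0,0), (0,1)} is det [[4, -2], [-14, 10]] = 12 ≠ 0, so this unfolding has rank ≥ 2; CP rank is at least every unfolding rank, so rank(T) ≥ 2.
In particular rank(T) ≥ 2 > 1, so T is not rank-1.

No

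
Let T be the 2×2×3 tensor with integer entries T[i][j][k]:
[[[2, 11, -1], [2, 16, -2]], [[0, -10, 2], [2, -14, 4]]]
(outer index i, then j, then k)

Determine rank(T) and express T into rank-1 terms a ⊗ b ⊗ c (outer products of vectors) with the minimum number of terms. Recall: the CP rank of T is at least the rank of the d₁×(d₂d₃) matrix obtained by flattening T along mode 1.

Lower bound: in the mode-3 unfolding of T (rows indexed by k, columns by (i,j)) the 2×2 minor on rows k ∈ {0, 1}, columns (i,j) ∈ {(0,0), (0,1)} is det [[2, 2], [11, 16]] = 10 ≠ 0, so that unfolding has rank ≥ 2 and hence rank(T) ≥ 2 (CP rank is at least every unfolding rank, though it can be larger).
Upper bound: with S_k = T[:,:,k], the two rank-1 terms a₁b₁ᵀ, a₂b₂ᵀ are the rank-1 members of the pencil x·S₀ + y·S₁.
det(x·S₀ + y·S₁) is 4·x² + 14·xy + 6·y² = 2·(x + 3·y)(2·x + y), vanishing at (x:y) = (3:-1) and (1:-2).
M₁ = 3·S₀ − S₁ = [[-5, -10], [10, 20]] = (-5)·[1, -2][1, 2]ᵀ and M₂ = S₀ − 2·S₁ = [[-20, -30], [20, 30]] = (-10)·[1, -1][2, 3]ᵀ, so take a₁ = [1, -2], b₁ = [1, 2], a₂ = [1, -1], b₂ = [2, 3].
Each slice is an integer combination of E₁ = a₁b₁ᵀ and E₂ = a₂b₂ᵀ: S₀ = −2·E₁ + 2·E₂, S₁ = −E₁ + 6·E₂, S₂ = −E₁; reading off coefficients, c₁ = [-2, -1, -1] and c₂ = [2, 6, 0].
Hence T = [1, -2] ⊗ [1, 2] ⊗ [-2, -1, -1] + [1, -1] ⊗ [2, 3] ⊗ [2, 6, 0], so rank(T) ≤ 2.
These bounds meet, so rank(T) = 2.

rank(T) = 2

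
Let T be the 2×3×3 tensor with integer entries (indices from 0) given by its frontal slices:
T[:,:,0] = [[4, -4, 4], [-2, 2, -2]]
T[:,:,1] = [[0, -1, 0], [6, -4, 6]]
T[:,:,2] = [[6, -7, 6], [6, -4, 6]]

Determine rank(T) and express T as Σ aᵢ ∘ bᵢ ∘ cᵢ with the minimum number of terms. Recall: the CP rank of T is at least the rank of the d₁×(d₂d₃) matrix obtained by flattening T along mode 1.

Lower bound: the mode-3 unfolding of T (rows indexed by k, columns by (i,j) = (0,0), (0,1), (0,2), (1,0), (1,1), (1,2)) is [[4, -4, 4, -2, 2, -2], [0, -1, 0, 6, -4, 6], [6, -7, 6, 6, -4, 6]].
There the 3×3 minor on rows k ∈ {0, 1, 2}, columns (i,j) ∈ {(0,0), (0,1), (1,0)} is det [[4, -4, -2], [0, -1, 6], [6, -7, 6]] = -12 ≠ 0, so this unfolding has rank ≥ 3; CP rank is at least every unfolding rank, so rank(T) ≥ 3. (This is only a lower bound: in general the CP rank may exceed every unfolding rank, so we still need to exhibit 3 rank-1 terms summing to T.)
Upper bound: T is a sum of 3 rank-1 terms, T = [1, -2] ∘ [2, -1, 2] ∘ [0, -1, -1] + [1, 1] ∘ [1, -1, 1] ∘ [0, 2, 4] + [2, -1] ∘ [1, -1, 1] ∘ [2, 0, 2] (one valid choice — decompositions are not unique — normalised so each a, b is primitive with positive first nonzero entry; check it by expanding all entries), so rank(T) ≤ 3.
These bounds meet, so rank(T) = 3.

rank(T) = 3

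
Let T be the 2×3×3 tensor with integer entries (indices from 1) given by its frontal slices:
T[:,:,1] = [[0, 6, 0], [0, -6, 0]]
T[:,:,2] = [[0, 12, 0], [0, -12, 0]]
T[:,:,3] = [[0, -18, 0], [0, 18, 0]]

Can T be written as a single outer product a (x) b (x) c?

Yes

The mode-1 fibre T[:,2,1] = [6, -6] gives a = (1, -1) (primitive direction); the mode-2 fibre T[1,:,1] = [0, 6, 0] gives b = (0, 1, 0); then c[k] = T[1,2,k] / (a[1]·b[2]) = [6, 12, -18] / 1 = (6, 12, -18).
Expanding (1, -1) (x) (0, 1, 0) (x) (6, 12, -18) reproduces all 18 entries of T, so T = (1, -1) (x) (0, 1, 0) (x) (6, 12, -18) and rank(T) ≤ 1.
Equivalently every frontal slice T[:,:,k] is c[k] times the rank-1 matrix (1, -1) (x) (0, 1, 0). So T has rank 1 (it is nonzero).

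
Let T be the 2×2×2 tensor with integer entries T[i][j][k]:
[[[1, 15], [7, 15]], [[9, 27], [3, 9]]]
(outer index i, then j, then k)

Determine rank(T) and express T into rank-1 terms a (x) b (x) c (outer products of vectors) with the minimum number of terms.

rank(T) = 2

Lower bound: the mode-2 unfolding of T (rows indexed by j, columns by (i,k) = (0,0), (0,1), (1,0), (1,1)) is [[1, 15, 9, 27], [7, 15, 3, 9]].
There the 2×2 minor on rows j ∈ {0, 1}, columns (i,k) ∈ {(0,0), (0,1)} is det [[1, 15], [7, 15]] = -90 ≠ 0, so this unfolding has rank ≥ 2; CP rank is at least every unfolding rank, so rank(T) ≥ 2. (Flattening ranks never certify an upper bound on CP rank; for that we must actually write T with 2 rank-1 terms.)
Upper bound — finding two terms. Write S_k = T[:,:,k] for the frontal slices: S₀ = [[1, 7], [9, 3]], S₁ = [[15, 15], [27, 9]].
If T = a₁ (x) b₁ (x) c₁ + a₂ (x) b₂ (x) c₂ then each S_k = c₁[k]·a₁b₁ᵀ + c₂[k]·a₂b₂ᵀ. S₀ and S₁ are linearly independent, so a₁b₁ᵀ and a₂b₂ᵀ must span the same plane of matrices: they are the rank-1 matrices of the form x·S₀ + y·S₁.
det(x·S₀ + y·S₁) is −60·x² − 270·xy − 270·y² = (-30)·(x + 3·y)(2·x + 3·y), vanishing at (x:y) = (3:-1) and (3:-2).
M₁ = 3·S₀ − S₁ = [[-12, 6], [0, 0]] = (-6)·[1, 0][2, -1]ᵀ and M₂ = 3·S₀ − 2·S₁ = [[-27, -9], [-27, -9]] = (-9)·[1, 1][3, 1]ᵀ, so take a₁ = [1, 0], b₁ = [2, -1], a₂ = [1, 1], b₂ = [3, 1].
Each slice is an integer combination of E₁ = a₁b₁ᵀ and E₂ = a₂b₂ᵀ: S₀ = −4·E₁ + 3·E₂, S₁ = −6·E₁ + 9·E₂; reading off coefficients, c₁ = [-4, -6] and c₂ = [3, 9].
Hence T = [1, 0] (x) [2, -1] (x) [-4, -6] + [1, 1] (x) [3, 1] (x) [3, 9], so rank(T) ≤ 2.
These bounds meet, so rank(T) = 2.
Check entry T[0,1,1] = 15: (1)·(-1)·(-6) + (1)·(1)·(9) = 15.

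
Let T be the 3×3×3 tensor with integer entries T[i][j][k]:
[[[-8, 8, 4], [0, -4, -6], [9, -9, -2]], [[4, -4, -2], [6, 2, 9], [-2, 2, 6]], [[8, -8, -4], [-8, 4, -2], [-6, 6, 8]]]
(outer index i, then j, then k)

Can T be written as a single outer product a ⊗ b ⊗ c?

The mode-1 unfolding of T (rows indexed by i, columns by (j,k) = (0,0), (0,1), (0,2), (1,0), (1,1), (1,2), (2,0), (2,1), (2,2)) is [[-8, 8, 4, 0, -4, -6, 9, -9, -2], [4, -4, -2, 6, 2, 9, -2, 2, 6], [8, -8, -4, -8, 4, -2, -6, 6, 8]].
There the 3×3 minor on rows i ∈ {0, 1, 2}, columns (j,k) ∈ {(0,0), (1,0), (2,0)} is det [[-8, 0, 9], [4, 6, -2], [8, -8, -6]] = -304 ≠ 0, so this unfolding has rank ≥ 3; CP rank is at least every unfolding rank, so rank(T) ≥ 3.
In particular rank(T) ≥ 3 > 1, so T is not rank-1.

No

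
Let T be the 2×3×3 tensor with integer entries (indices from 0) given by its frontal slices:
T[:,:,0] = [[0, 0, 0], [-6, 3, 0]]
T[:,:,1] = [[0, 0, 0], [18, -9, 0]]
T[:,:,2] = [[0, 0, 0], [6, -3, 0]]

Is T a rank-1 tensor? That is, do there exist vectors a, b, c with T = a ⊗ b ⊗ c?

Yes

If T = a ⊗ b ⊗ c then every fibre of T is a multiple of the corresponding factor, so read the factors off the fibres through the nonzero entry T[1,0,0] = -6.
The mode-1 fibre T[:,0,0] = [0, -6] gives a = [0, 1] (primitive direction); the mode-2 fibre T[1,:,0] = [-6, 3, 0] gives b = [2, -1, 0]; then c[k] = T[1,0,k] / (a[1]·b[0]) = [-6, 18, 6] / 2 = [-3, 9, 3].
Expanding [0, 1] ⊗ [2, -1, 0] ⊗ [-3, 9, 3] reproduces all 18 entries of T, so T = [0, 1] ⊗ [2, -1, 0] ⊗ [-3, 9, 3] and rank(T) ≤ 1.
Equivalently every frontal slice T[:,:,k] is c[k] times the rank-1 matrix [0, 1] ⊗ [2, -1, 0]. So T has rank 1 (it is nonzero).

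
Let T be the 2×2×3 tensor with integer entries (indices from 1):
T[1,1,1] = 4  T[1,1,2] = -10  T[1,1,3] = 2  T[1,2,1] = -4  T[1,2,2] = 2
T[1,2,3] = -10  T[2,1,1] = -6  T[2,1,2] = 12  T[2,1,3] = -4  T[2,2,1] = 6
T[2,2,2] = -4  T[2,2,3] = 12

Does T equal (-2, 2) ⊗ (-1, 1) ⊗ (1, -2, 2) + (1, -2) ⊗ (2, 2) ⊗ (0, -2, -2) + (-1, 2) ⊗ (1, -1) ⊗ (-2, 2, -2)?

No

Reconstruct entry (2,1,2) from the claimed factors: Σₗ aₗ[2]bₗ[1]cₗ[2] = (2)·(-1)·(-2) + (-2)·(2)·(-2) + (2)·(1)·(2) = 16, but T[2,1,2] = 12. The claim is false.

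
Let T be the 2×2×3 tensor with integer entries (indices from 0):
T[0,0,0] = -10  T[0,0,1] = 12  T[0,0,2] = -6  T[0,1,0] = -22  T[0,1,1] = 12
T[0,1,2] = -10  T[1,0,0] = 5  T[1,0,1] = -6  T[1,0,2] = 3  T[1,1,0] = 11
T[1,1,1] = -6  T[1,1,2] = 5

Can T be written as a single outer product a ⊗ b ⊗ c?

The mode-3 unfolding of T (rows indexed by k, columns by (i,j) = (0,0), (0,1), (1,0), (1,1)) is [[-10, -22, 5, 11], [12, 12, -6, -6], [-6, -10, 3, 5]].
There the 2×2 minor on rows k ∈ {0, 1}, columns (i,j) ∈ {(0,0), (0,1)} is det [[-10, -22], [12, 12]] = 144 ≠ 0, so this unfolding has rank ≥ 2; CP rank is at least every unfolding rank, so rank(T) ≥ 2.
In particular rank(T) ≥ 2 > 1, so T is not rank-1.

No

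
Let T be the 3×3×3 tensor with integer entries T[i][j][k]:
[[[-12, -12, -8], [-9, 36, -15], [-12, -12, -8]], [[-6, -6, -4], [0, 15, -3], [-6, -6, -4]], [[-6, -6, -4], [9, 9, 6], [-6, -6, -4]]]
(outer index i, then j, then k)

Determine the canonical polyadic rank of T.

2

Lower bound: in the mode-2 unfolding of T (rows indexed by j, columns by (i,k)) the 2×2 minor on rows j ∈ {0, 1}, columns (i,k) ∈ {(0,0), (0,1)} is det [[-12, -12], [-9, 36]] = -540 ≠ 0, so that unfolding has rank ≥ 2 and hence rank(T) ≥ 2 (CP rank is at least every unfolding rank, though it can be larger).
Upper bound: with S_k = T[:,:,k], the two rank-1 terms a₁b₁ᵀ, a₂b₂ᵀ are the rank-1 members of the pencil x·S₀ + y·S₁.
The 2×2 minor of x·S₀ + y·S₁ on rows {0,1}, columns {0,1} is −54·x² − 18·xy + 36·y² = (-18)·(3·x − 2·y)(x + y), vanishing at (x:y) = (2:3) and (1:-1).
M₁ = 2·S₀ + 3·S₁ = [[-60, 90, -60], [-30, 45, -30], [-30, 45, -30]] = (-15)·[2, 1, 1][2, -3, 2]ᵀ and M₂ = S₀ − S₁ = [[0, -45, 0], [0, -15, 0], [0, 0, 0]] = (-15)·[3, 1, 0][0, 1, 0]ᵀ, so take a₁ = [2, 1, 1], b₁ = [2, -3, 2], a₂ = [3, 1, 0], b₂ = [0, 1, 0].
Each slice is an integer combination of E₁ = a₁b₁ᵀ and E₂ = a₂b₂ᵀ: S₀ = −3·E₁ − 9·E₂, S₁ = −3·E₁ + 6·E₂, S₂ = −2·E₁ − 9·E₂; reading off coefficients, c₁ = [-3, -3, -2] and c₂ = [-9, 6, -9].
Hence T = [2, 1, 1] ⊗ [2, -3, 2] ⊗ [-3, -3, -2] + [3, 1, 0] ⊗ [0, 1, 0] ⊗ [-9, 6, -9], so rank(T) ≤ 2.
These bounds meet, so rank(T) = 2.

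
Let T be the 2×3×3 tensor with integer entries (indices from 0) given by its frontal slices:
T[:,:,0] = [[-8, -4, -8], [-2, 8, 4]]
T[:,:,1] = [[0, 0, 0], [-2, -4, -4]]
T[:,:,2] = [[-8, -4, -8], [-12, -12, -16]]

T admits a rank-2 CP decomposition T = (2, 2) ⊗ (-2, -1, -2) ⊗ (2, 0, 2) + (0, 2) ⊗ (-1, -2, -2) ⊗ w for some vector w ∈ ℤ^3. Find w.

w = (-3, 1, 2)

Subtract the known terms from T to get the rank-1 residual R = (0, 2) ⊗ (-1, -2, -2) ⊗ w, so R[i,j,k] = a[i]·b[j]·w[k]. Pick indices with nonzero a[1]·b[0] = (2)·(-1) = -2. Only the fibre through (1,0,·) is needed: R[1,0,:] = T[1,0,:] − Σₗ aₗ[1]bₗ[0]cₗ = [-2, -2, -12] − (2)·(-2)·(2, 0, 2) = [6, -2, -4]. Then w[k] = R[1,0,k] / -2 for each k, giving w = [6, -2, -4] / -2 = (-3, 1, 2).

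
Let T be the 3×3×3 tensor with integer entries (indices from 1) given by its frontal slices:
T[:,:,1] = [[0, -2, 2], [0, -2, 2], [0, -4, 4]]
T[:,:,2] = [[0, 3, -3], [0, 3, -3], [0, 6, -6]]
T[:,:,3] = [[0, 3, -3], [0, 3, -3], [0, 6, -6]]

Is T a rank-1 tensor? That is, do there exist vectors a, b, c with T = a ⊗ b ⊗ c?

Yes

If T = a ⊗ b ⊗ c then every fibre of T is a multiple of the corresponding factor, so read the factors off the fibres through the nonzero entry T[1,2,1] = -2.
The mode-1 fibre T[:,2,1] = [-2, -2, -4] gives a = [1, 1, 2] (primitive direction); the mode-2 fibre T[1,:,1] = [0, -2, 2] gives b = [0, 1, -1]; then c[k] = T[1,2,k] / (a[1]·b[2]) = [-2, 3, 3] / 1 = [-2, 3, 3].
Expanding [1, 1, 2] ⊗ [0, 1, -1] ⊗ [-2, 3, 3] reproduces all 27 entries of T, so T = [1, 1, 2] ⊗ [0, 1, -1] ⊗ [-2, 3, 3] and rank(T) ≤ 1.
Equivalently every frontal slice T[:,:,k] is c[k] times the rank-1 matrix [1, 1, 2] ⊗ [0, 1, -1]. So T has rank 1 (it is nonzero).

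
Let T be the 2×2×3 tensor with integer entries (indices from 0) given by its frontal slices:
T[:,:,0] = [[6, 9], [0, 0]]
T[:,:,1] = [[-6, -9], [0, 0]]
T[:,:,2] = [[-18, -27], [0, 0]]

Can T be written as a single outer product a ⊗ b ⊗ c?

The mode-1 fibre T[:,0,0] = [6, 0] gives a = [1, 0] (primitive direction); the mode-2 fibre T[0,:,0] = [6, 9] gives b = [2, 3]; then c[k] = T[0,0,k] / (a[0]·b[0]) = [6, -6, -18] / 2 = [3, -3, -9].
Expanding [1, 0] ⊗ [2, 3] ⊗ [3, -3, -9] reproduces all 12 entries of T, so T = [1, 0] ⊗ [2, 3] ⊗ [3, -3, -9] and rank(T) ≤ 1.
Equivalently every frontal slice T[:,:,k] is c[k] times the rank-1 matrix [1, 0] ⊗ [2, 3]. So T has rank 1 (it is nonzero).

Yes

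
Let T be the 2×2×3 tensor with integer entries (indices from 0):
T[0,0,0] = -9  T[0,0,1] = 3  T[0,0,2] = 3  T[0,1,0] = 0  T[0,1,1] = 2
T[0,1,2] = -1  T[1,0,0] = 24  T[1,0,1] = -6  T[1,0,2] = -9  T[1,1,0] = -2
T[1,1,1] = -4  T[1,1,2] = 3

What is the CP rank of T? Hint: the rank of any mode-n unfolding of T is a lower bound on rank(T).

2

Lower bound: the mode-2 unfolding of T (rows indexed by j, columns by (i,k) = (0,0), (0,1), (0,2), (1,0), (1,1), (1,2)) is [[-9, 3, 3, 24, -6, -9], [0, 2, -1, -2, -4, 3]].
There the 2×2 minor on rows j ∈ {0, 1}, columns (i,k) ∈ {(0,0), (0,1)} is det [[-9, 3], [0, 2]] = -18 ≠ 0, so this unfolding has rank ≥ 2; CP rank is at least every unfolding rank, so rank(T) ≥ 2. (Unfolding ranks only ever bound the CP rank from below — rank(T) can be strictly larger than all of them — so the matching upper bound has to come from an explicit 2-term decomposition.)
Upper bound — finding two terms. Write S_k = T[:,:,k] for the frontal slices: S₀ = [[-9, 0], [24, -2]], S₁ = [[3, 2], [-6, -4]], S₂ = [[3, -1], [-9, 3]].
If T = a₁ ∘ b₁ ∘ c₁ + a₂ ∘ b₂ ∘ c₂ then each S_k = c₁[k]·a₁b₁ᵀ + c₂[k]·a₂b₂ᵀ. S₀ and S₁ are linearly independent, so a₁b₁ᵀ and a₂b₂ᵀ must span the same plane of matrices: they are the rank-1 matrices of the form x·S₀ + y·S₁.
det(x·S₀ + y·S₁) is 18·x² − 18·xy = 18·(x − y)(x), vanishing at (x:y) = (1:1) and (0:1).
M₁ = S₀ + S₁ = [[-6, 2], [18, -6]] = (-2)·(1, -3)(3, -1)ᵀ and M₂ = S₁ = [[3, 2], [-6, -4]] = (1, -2)(3, 2)ᵀ, so take a₁ = (1, -3), b₁ = (3, -1), a₂ = (1, -2), b₂ = (3, 2).
Each slice is an integer combination of E₁ = a₁b₁ᵀ and E₂ = a₂b₂ᵀ: S₀ = −2·E₁ − E₂, S₁ = E₂, S₂ = E₁; reading off coefficients, c₁ = (-2, 0, 1) and c₂ = (-1, 1, 0).
Hence T = (1, -3) ∘ (3, -1) ∘ (-2, 0, 1) + (1, -2) ∘ (3, 2) ∘ (-1, 1, 0), so rank(T) ≤ 2.
These bounds meet, so rank(T) = 2.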